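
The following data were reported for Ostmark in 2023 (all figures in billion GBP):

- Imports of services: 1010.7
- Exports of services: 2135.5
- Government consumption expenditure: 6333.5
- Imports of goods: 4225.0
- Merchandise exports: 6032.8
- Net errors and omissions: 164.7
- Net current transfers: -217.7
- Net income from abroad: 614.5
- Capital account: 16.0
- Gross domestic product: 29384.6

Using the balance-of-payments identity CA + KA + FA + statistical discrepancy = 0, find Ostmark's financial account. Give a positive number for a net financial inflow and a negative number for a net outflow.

Goods balance = 6032.8 - 4225.0 = 1807.8
Services balance = 2135.5 - 1010.7 = 1124.8
Trade balance (goods + services) = 1807.8 + 1124.8 = 2932.6
Net primary income = 614.5
Net secondary income = -217.7
Current account = 2932.6 + 614.5 + (-217.7) = 3329.4
Financial account = -(3329.4 + 16.0 + 164.7) = -3510.1

-3510.1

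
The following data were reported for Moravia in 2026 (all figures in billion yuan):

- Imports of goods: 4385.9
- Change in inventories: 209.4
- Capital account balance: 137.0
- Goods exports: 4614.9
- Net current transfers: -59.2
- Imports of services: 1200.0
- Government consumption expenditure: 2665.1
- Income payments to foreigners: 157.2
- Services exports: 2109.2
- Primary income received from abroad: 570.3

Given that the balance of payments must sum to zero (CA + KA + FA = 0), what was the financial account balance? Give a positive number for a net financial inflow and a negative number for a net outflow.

Goods balance = 4614.9 - 4385.9 = 229.0
Services balance = 2109.2 - 1200.0 = 909.2
Trade balance (goods + services) = 229.0 + 909.2 = 1138.2
Net primary income = 570.3 - 157.2 = 413.1
Net secondary income = -59.2
Current account = 1138.2 + 413.1 + (-59.2) = 1492.1
Financial account = -(1492.1 + 137.0) = -1629.1

-1629.1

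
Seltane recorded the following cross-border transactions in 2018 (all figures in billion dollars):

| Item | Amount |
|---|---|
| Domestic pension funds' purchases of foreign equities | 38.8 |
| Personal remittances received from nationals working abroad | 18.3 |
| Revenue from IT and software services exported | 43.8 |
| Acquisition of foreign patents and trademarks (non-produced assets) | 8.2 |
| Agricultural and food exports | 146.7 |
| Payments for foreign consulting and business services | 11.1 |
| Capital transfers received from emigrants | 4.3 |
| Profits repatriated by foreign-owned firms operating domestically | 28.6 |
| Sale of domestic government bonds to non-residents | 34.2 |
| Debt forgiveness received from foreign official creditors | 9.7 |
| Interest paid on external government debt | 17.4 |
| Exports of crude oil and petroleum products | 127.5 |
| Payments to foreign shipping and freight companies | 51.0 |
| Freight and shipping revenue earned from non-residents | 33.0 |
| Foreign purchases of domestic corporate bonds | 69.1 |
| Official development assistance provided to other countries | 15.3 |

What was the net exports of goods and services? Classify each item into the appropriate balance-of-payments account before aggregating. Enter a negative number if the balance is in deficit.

Goods: 127.5 + 146.7 = 274.2
Services: -11.1 + 43.8 - 51.0 + 33.0 = 14.7
Trade balance = 274.2 + 14.7 = 288.9
(Excluded from the trade balance — financial account: domestic pension funds' purchases of foreign equities 38.8, sale of domestic government bonds to non-residents 34.2, foreign purchases of domestic corporate bonds 69.1; secondary income: personal remittances received from nationals working abroad 18.3, official development assistance provided to other countries 15.3; capital account: acquisition of foreign patents and trademarks (non-produced assets) 8.2, capital transfers received from emigrants 4.3, debt forgiveness received from foreign official creditors 9.7; primary income: profits repatriated by foreign-owned firms operating domestically 28.6, interest paid on external government debt 17.4.)

288.9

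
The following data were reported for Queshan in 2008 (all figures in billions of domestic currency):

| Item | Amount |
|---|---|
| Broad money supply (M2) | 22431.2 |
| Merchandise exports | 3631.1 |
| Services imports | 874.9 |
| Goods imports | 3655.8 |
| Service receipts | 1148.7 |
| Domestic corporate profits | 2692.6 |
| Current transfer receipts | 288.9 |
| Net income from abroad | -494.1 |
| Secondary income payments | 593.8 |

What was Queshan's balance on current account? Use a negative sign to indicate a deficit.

-549.9

Goods balance = 3631.1 - 3655.8 = -24.7
Services balance = 1148.7 - 874.9 = 273.8
Trade balance (goods + services) = -24.7 + 273.8 = 249.1
Net primary income = -494.1
Net secondary income = 288.9 - 593.8 = -304.9
Current account = 249.1 + (-494.1) + (-304.9) = -549.9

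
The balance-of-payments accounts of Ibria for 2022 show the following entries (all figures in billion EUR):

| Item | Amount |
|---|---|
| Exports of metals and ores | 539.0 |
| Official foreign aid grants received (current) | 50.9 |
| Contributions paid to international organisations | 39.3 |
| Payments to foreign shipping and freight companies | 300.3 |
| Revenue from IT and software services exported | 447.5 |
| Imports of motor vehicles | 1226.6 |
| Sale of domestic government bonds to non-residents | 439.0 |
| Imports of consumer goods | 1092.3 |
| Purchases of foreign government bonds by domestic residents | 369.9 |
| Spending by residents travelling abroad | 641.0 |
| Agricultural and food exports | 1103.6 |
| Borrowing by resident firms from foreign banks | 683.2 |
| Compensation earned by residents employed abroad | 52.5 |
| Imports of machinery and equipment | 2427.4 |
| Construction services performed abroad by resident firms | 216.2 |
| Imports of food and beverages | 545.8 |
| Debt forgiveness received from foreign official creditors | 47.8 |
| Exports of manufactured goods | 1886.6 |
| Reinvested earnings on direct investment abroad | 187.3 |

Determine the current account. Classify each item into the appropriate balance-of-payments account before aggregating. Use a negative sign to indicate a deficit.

Goods: -1226.6 + 539.0 + 1103.6 - 1092.3 - 2427.4 - 545.8 + 1886.6 = -1762.9
Services: 447.5 - 300.3 + 216.2 - 641.0 = -277.6
Primary income: 52.5 + 187.3 = 239.8
Secondary income: 50.9 - 39.3 = 11.6
Current account = (-1762.9) + (-277.6) + 239.8 + 11.6 = -1789.1
(Excluded from the current account — financial account: sale of domestic government bonds to non-residents 439.0, purchases of foreign government bonds by domestic residents 369.9, borrowing by resident firms from foreign banks 683.2; capital account: debt forgiveness received from foreign official creditors 47.8.)

-1789.1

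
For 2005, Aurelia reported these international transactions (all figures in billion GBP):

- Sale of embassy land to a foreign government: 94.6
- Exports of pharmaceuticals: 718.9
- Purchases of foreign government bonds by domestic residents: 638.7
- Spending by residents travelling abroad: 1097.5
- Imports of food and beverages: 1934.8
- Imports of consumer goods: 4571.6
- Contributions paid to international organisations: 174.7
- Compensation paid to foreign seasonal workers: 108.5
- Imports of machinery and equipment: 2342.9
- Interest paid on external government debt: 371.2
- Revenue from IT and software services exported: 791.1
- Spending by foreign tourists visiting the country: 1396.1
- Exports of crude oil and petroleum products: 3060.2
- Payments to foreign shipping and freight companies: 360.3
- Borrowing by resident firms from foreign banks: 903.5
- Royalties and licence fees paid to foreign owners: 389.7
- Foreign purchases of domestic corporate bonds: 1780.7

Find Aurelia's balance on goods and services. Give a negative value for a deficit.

-4730.5

Goods: 3060.2 + 718.9 - 4571.6 - 2342.9 - 1934.8 = -5070.2
Services: 1396.1 - 389.7 - 1097.5 - 360.3 + 791.1 = 339.7
Trade balance = -5070.2 + 339.7 = -4730.5
(Excluded from the trade balance — capital account: sale of embassy land to a foreign government 94.6; financial account: purchases of foreign government bonds by domestic residents 638.7, borrowing by resident firms from foreign banks 903.5, foreign purchases of domestic corporate bonds 1780.7; secondary income: contributions paid to international organisations 174.7; primary income: compensation paid to foreign seasonal workers 108.5, interest paid on external government debt 371.2.)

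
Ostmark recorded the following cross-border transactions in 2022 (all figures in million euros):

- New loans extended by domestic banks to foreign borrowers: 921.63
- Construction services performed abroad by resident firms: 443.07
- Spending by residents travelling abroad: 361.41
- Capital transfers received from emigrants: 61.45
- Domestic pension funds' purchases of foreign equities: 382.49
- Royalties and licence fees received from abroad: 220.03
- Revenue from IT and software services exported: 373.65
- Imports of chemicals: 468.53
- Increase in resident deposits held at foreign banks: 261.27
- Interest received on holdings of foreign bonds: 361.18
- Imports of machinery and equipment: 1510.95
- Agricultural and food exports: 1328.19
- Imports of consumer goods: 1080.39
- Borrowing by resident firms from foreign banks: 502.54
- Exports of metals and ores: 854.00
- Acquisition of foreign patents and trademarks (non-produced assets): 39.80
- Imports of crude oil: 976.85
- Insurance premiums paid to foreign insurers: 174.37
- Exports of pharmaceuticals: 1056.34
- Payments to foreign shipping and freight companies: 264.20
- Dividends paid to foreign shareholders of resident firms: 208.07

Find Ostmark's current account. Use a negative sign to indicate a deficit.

-408.31

Goods: -1510.95 - 1080.39 + 854.00 - 976.85 - 468.53 + 1328.19 + 1056.34 = -798.19
Services: -361.41 + 373.65 + 443.07 - 174.37 - 264.20 + 220.03 = 236.77
Primary income: -208.07 + 361.18 = 153.11
Current account = (-798.19) + 236.77 + 153.11 = -408.31
(Excluded from the current account — financial account: new loans extended by domestic banks to foreign borrowers 921.63, domestic pension funds' purchases of foreign equities 382.49, increase in resident deposits held at foreign banks 261.27, borrowing by resident firms from foreign banks 502.54; capital account: capital transfers received from emigrants 61.45, acquisition of foreign patents and trademarks (non-produced assets) 39.80.)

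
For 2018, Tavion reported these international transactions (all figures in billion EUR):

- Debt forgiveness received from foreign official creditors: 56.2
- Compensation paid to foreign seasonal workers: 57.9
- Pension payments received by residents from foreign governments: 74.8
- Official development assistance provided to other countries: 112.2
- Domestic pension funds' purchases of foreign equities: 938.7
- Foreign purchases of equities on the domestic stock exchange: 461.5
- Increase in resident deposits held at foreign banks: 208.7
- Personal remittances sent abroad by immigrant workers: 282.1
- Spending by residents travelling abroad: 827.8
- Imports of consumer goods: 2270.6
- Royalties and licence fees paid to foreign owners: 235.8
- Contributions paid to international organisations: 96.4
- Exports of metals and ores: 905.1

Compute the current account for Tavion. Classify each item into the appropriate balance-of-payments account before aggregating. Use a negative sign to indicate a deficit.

Goods: 905.1 - 2270.6 = -1365.5
Services: -827.8 - 235.8 = -1063.6
Primary income: -57.9
Secondary income: -96.4 + 74.8 - 112.2 - 282.1 = -415.9
Current account = (-1365.5) + (-1063.6) + (-57.9) + (-415.9) = -2902.9
(Excluded from the current account — capital account: debt forgiveness received from foreign official creditors 56.2; financial account: domestic pension funds' purchases of foreign equities 938.7, foreign purchases of equities on the domestic stock exchange 461.5, increase in resident deposits held at foreign banks 208.7.)

-2902.9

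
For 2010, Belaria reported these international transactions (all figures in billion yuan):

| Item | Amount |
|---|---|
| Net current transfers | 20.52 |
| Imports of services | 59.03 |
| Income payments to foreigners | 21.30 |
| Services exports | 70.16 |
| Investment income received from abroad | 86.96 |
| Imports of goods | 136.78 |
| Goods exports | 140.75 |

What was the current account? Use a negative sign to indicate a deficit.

101.28

Goods balance = 140.75 - 136.78 = 3.97
Services balance = 70.16 - 59.03 = 11.13
Trade balance (goods + services) = 3.97 + 11.13 = 15.10
Net primary income = 86.96 - 21.30 = 65.66
Net secondary income = 20.52
Current account = 15.10 + 65.66 + 20.52 = 101.28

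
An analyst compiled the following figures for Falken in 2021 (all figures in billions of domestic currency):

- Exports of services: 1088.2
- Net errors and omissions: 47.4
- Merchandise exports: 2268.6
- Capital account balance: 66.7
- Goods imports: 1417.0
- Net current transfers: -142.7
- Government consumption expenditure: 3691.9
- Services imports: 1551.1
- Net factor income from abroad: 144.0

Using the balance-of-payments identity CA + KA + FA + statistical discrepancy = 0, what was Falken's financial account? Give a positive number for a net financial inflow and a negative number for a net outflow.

-504.1

Goods balance = 2268.6 - 1417.0 = 851.6
Services balance = 1088.2 - 1551.1 = -462.9
Trade balance (goods + services) = 851.6 + (-462.9) = 388.7
Net primary income = 144.0
Net secondary income = -142.7
Current account = 388.7 + 144.0 + (-142.7) = 390.0
Financial account = -(390.0 + 66.7 + 47.4) = -504.1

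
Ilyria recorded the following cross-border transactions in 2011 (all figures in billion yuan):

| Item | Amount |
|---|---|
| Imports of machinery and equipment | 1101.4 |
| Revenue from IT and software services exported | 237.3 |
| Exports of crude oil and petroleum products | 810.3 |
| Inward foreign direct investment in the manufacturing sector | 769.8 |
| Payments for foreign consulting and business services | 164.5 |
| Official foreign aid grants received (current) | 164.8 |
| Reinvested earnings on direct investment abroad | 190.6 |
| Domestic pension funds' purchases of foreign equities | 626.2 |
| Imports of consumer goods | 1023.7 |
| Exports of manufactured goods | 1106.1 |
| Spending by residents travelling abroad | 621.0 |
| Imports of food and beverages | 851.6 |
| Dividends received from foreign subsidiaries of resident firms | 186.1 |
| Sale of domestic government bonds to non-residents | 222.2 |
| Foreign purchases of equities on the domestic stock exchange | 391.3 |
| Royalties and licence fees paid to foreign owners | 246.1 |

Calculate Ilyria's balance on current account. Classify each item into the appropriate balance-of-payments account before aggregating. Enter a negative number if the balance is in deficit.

Goods: -851.6 - 1023.7 - 1101.4 + 1106.1 + 810.3 = -1060.3
Services: -246.1 - 621.0 + 237.3 - 164.5 = -794.3
Primary income: 190.6 + 186.1 = 376.7
Secondary income: 164.8
Current account = (-1060.3) + (-794.3) + 376.7 + 164.8 = -1313.1
(Excluded from the current account — financial account: inward foreign direct investment in the manufacturing sector 769.8, domestic pension funds' purchases of foreign equities 626.2, sale of domestic government bonds to non-residents 222.2, foreign purchases of equities on the domestic stock exchange 391.3.)

-1313.1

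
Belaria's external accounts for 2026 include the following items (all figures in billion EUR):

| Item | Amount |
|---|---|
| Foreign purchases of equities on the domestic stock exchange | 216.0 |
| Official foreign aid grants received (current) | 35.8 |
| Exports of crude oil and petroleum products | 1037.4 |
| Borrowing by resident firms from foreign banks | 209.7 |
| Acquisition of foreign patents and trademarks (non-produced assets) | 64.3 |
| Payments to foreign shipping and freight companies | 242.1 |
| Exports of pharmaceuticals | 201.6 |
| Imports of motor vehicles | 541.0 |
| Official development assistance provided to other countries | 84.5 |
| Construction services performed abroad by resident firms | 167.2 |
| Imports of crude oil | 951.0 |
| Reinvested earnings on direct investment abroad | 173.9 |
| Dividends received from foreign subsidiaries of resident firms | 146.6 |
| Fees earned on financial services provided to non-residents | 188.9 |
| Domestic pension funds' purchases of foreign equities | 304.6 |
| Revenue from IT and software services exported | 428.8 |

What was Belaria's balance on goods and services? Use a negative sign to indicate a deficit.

289.8

Goods: 201.6 - 541.0 - 951.0 + 1037.4 = -253.0
Services: -242.1 + 188.9 + 167.2 + 428.8 = 542.8
Trade balance = -253.0 + 542.8 = 289.8
(Excluded from the trade balance — financial account: foreign purchases of equities on the domestic stock exchange 216.0, borrowing by resident firms from foreign banks 209.7, domestic pension funds' purchases of foreign equities 304.6; secondary income: official foreign aid grants received (current) 35.8, official development assistance provided to other countries 84.5; capital account: acquisition of foreign patents and trademarks (non-produced assets) 64.3; primary income: reinvested earnings on direct investment abroad 173.9, dividends received from foreign subsidiaries of resident firms 146.6.)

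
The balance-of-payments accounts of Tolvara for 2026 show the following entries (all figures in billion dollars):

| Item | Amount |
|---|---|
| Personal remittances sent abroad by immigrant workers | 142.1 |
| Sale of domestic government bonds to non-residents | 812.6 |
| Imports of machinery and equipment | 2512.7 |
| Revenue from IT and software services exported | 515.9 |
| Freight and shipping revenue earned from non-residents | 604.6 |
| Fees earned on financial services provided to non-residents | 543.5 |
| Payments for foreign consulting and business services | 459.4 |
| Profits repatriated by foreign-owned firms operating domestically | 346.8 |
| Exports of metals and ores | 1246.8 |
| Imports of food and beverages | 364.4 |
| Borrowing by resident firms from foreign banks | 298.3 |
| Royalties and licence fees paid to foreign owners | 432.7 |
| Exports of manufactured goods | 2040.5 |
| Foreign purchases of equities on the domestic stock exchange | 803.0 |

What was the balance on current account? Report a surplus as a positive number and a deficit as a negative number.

693.2

Goods: -2512.7 - 364.4 + 1246.8 + 2040.5 = 410.2
Services: 543.5 - 459.4 + 604.6 - 432.7 + 515.9 = 771.9
Primary income: -346.8
Secondary income: -142.1
Current account = 410.2 + 771.9 + (-346.8) + (-142.1) = 693.2
(Excluded from the current account — financial account: sale of domestic government bonds to non-residents 812.6, borrowing by resident firms from foreign banks 298.3, foreign purchases of equities on the domestic stock exchange 803.0.)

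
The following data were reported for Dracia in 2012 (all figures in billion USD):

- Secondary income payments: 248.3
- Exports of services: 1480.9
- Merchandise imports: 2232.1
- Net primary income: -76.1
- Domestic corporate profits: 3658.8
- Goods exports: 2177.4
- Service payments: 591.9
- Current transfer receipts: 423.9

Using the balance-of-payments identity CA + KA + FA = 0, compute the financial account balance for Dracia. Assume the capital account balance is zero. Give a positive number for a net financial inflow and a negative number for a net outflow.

-933.8

Goods balance = 2177.4 - 2232.1 = -54.7
Services balance = 1480.9 - 591.9 = 889.0
Trade balance (goods + services) = -54.7 + 889.0 = 834.3
Net primary income = -76.1
Net secondary income = 423.9 - 248.3 = 175.6
Current account = 834.3 + (-76.1) + 175.6 = 933.8
Financial account = -(933.8) = -933.8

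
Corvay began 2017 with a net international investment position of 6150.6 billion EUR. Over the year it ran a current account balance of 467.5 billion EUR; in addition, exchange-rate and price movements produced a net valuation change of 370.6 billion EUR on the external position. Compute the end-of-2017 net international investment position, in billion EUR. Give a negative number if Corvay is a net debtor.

Change in NIIP = current account + net valuation change = 467.5 + 370.6 = 838.1
End-of-year NIIP = 6150.6 + 838.1 = 6988.7

6988.7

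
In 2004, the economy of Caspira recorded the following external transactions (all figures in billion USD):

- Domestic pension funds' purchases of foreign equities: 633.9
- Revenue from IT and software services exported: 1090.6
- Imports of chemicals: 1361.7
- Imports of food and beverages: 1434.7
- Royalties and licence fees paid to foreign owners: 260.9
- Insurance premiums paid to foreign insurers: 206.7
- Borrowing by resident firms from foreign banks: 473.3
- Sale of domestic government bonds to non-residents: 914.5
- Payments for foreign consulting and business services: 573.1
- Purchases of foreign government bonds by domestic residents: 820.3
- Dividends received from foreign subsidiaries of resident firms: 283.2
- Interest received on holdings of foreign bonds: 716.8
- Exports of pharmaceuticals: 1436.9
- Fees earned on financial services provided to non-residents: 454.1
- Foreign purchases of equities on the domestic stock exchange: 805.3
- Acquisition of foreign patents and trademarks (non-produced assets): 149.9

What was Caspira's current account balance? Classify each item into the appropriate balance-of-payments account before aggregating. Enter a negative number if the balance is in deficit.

144.5

Goods: -1361.7 + 1436.9 - 1434.7 = -1359.5
Services: -206.7 + 454.1 - 573.1 - 260.9 + 1090.6 = 504.0
Primary income: 716.8 + 283.2 = 1000.0
Current account = (-1359.5) + 504.0 + 1000.0 = 144.5
(Excluded from the current account — financial account: domestic pension funds' purchases of foreign equities 633.9, borrowing by resident firms from foreign banks 473.3, sale of domestic government bonds to non-residents 914.5, purchases of foreign government bonds by domestic residents 820.3, foreign purchases of equities on the domestic stock exchange 805.3; capital account: acquisition of foreign patents and trademarks (non-produced assets) 149.9.)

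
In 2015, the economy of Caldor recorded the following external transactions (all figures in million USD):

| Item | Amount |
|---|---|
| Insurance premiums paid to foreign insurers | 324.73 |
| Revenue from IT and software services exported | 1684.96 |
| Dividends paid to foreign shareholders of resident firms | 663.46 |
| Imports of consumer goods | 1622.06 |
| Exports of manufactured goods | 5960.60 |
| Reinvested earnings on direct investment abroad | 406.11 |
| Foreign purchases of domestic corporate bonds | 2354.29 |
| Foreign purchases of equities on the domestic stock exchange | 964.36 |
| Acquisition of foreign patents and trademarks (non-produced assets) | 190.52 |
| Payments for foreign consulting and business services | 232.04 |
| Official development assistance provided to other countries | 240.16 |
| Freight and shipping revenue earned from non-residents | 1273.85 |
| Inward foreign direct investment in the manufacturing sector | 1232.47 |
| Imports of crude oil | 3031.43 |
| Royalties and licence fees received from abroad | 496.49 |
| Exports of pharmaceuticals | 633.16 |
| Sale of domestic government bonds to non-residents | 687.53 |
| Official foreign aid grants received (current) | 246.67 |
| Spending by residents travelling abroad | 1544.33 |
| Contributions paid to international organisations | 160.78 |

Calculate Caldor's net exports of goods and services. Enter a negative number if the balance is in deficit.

Goods: -1622.06 + 5960.60 + 633.16 - 3031.43 = 1940.27
Services: 1273.85 + 1684.96 - 232.04 - 324.73 - 1544.33 + 496.49 = 1354.20
Trade balance = 1940.27 + 1354.20 = 3294.47
(Excluded from the trade balance — primary income: dividends paid to foreign shareholders of resident firms 663.46, reinvested earnings on direct investment abroad 406.11; financial account: foreign purchases of domestic corporate bonds 2354.29, foreign purchases of equities on the domestic stock exchange 964.36, inward foreign direct investment in the manufacturing sector 1232.47, sale of domestic government bonds to non-residents 687.53; capital account: acquisition of foreign patents and trademarks (non-produced assets) 190.52; secondary income: official development assistance provided to other countries 240.16, official foreign aid grants received (current) 246.67, contributions paid to international organisations 160.78.)

3294.47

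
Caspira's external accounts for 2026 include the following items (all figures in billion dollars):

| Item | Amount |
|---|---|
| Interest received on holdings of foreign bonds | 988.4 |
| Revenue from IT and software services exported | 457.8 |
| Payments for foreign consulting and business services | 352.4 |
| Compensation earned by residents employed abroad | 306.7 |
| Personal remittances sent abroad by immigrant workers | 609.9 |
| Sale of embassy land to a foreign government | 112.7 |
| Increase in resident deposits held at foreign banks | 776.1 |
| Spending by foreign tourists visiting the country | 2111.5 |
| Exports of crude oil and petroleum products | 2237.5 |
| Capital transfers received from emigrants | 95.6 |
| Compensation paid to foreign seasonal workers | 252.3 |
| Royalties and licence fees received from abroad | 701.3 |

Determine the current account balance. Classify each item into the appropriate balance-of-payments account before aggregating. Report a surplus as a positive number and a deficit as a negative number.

Goods: 2237.5
Services: -352.4 + 2111.5 + 457.8 + 701.3 = 2918.2
Primary income: 306.7 - 252.3 + 988.4 = 1042.8
Secondary income: -609.9
Current account = 2237.5 + 2918.2 + 1042.8 + (-609.9) = 5588.6
(Excluded from the current account — capital account: sale of embassy land to a foreign government 112.7, capital transfers received from emigrants 95.6; financial account: increase in resident deposits held at foreign banks 776.1.)

5588.6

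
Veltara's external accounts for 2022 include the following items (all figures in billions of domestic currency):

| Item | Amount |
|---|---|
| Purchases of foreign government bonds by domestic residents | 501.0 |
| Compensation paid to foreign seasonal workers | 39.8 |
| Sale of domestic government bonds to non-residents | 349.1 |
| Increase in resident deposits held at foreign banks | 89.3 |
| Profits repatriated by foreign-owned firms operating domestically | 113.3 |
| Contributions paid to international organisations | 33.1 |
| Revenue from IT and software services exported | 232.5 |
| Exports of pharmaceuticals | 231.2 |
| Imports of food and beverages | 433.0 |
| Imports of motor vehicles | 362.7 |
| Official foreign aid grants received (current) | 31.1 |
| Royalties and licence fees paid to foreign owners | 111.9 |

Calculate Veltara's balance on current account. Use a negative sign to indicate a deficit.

-599.0

Goods: -362.7 + 231.2 - 433.0 = -564.5
Services: 232.5 - 111.9 = 120.6
Primary income: -39.8 - 113.3 = -153.1
Secondary income: 31.1 - 33.1 = -2.0
Current account = (-564.5) + 120.6 + (-153.1) + (-2.0) = -599.0
(Excluded from the current account — financial account: purchases of foreign government bonds by domestic residents 501.0, sale of domestic government bonds to non-residents 349.1, increase in resident deposits held at foreign banks 89.3.)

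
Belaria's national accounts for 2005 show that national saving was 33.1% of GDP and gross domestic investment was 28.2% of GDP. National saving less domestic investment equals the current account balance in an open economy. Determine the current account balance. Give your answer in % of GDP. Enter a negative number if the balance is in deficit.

CA = S - I = 33.1 - 28.2 = 4.9

4.9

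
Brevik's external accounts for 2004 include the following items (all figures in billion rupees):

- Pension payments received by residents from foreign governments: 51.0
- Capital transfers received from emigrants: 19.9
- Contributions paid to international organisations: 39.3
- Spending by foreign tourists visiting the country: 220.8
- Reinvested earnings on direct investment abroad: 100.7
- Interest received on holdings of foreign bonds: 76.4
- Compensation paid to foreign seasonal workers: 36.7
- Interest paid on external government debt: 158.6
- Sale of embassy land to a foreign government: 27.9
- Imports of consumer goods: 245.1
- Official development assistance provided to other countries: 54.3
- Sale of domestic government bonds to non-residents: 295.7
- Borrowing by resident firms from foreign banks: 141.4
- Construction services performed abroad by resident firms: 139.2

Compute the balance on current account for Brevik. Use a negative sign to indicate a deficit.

54.1

Goods: -245.1
Services: 139.2 + 220.8 = 360.0
Primary income: 100.7 - 158.6 + 76.4 - 36.7 = -18.2
Secondary income: -39.3 + 51.0 - 54.3 = -42.6
Current account = (-245.1) + 360.0 + (-18.2) + (-42.6) = 54.1
(Excluded from the current account — capital account: capital transfers received from emigrants 19.9, sale of embassy land to a foreign government 27.9; financial account: sale of domestic government bonds to non-residents 295.7, borrowing by resident firms from foreign banks 141.4.)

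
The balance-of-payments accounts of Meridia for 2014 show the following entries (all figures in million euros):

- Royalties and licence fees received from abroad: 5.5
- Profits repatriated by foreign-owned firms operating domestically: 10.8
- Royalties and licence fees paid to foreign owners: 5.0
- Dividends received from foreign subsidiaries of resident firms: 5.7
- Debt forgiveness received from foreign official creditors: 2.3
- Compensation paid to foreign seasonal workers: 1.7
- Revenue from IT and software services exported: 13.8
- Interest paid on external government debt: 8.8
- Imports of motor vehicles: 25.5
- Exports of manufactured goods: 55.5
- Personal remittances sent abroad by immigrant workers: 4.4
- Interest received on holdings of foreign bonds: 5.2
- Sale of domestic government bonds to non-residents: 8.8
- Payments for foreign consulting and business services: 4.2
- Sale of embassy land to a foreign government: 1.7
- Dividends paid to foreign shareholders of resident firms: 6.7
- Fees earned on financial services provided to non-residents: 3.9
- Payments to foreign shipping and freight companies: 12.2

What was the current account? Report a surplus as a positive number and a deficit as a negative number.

10.3

Goods: 55.5 - 25.5 = 30.0
Services: -5.0 - 4.2 + 3.9 - 12.2 + 13.8 + 5.5 = 1.8
Primary income: 5.2 - 8.8 - 6.7 + 5.7 - 10.8 - 1.7 = -17.1
Secondary income: -4.4
Current account = 30.0 + 1.8 + (-17.1) + (-4.4) = 10.3
(Excluded from the current account — capital account: debt forgiveness received from foreign official creditors 2.3, sale of embassy land to a foreign government 1.7; financial account: sale of domestic government bonds to non-residents 8.8.)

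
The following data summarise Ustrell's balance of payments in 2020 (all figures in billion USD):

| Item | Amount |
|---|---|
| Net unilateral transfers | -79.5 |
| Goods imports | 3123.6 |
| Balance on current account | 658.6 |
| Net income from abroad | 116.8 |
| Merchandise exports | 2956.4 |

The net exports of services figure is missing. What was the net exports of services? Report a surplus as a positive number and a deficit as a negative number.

788.5

Current account = goods balance + services balance + net primary income + net secondary income
Sum of the known components = -129.9
Net exports of services = CA - (known components) = 658.6 - (-129.9) = 788.5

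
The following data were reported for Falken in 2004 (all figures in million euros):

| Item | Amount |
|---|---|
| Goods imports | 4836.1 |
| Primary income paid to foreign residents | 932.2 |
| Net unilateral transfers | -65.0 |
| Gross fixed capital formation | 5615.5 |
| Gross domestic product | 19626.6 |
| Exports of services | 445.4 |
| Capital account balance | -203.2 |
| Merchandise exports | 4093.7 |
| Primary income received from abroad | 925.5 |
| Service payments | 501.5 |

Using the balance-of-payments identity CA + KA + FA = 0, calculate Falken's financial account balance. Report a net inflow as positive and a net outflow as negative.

1073.4

Goods balance = 4093.7 - 4836.1 = -742.4
Services balance = 445.4 - 501.5 = -56.1
Trade balance (goods + services) = -742.4 + (-56.1) = -798.5
Net primary income = 925.5 - 932.2 = -6.7
Net secondary income = -65.0
Current account = -798.5 + (-6.7) + (-65.0) = -870.2
Financial account = -(-870.2 + (-203.2)) = 1073.4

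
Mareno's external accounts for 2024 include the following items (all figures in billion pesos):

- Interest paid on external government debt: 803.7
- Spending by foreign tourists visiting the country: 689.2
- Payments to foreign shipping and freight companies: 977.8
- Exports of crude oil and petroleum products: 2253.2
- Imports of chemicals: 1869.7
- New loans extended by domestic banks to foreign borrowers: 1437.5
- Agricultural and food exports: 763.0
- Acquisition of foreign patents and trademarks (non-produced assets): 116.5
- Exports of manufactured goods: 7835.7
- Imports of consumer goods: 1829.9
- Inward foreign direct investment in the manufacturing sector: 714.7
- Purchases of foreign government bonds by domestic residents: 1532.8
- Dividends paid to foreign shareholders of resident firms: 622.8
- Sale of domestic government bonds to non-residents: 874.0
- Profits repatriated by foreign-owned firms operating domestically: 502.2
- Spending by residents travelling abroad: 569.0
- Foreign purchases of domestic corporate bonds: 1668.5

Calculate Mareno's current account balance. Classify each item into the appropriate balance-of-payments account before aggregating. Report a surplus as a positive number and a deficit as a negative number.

Goods: 763.0 - 1869.7 + 7835.7 + 2253.2 - 1829.9 = 7152.3
Services: -569.0 - 977.8 + 689.2 = -857.6
Primary income: -502.2 - 803.7 - 622.8 = -1928.7
Current account = 7152.3 + (-857.6) + (-1928.7) = 4366.0
(Excluded from the current account — financial account: new loans extended by domestic banks to foreign borrowers 1437.5, inward foreign direct investment in the manufacturing sector 714.7, purchases of foreign government bonds by domestic residents 1532.8, sale of domestic government bonds to non-residents 874.0, foreign purchases of domestic corporate bonds 1668.5; capital account: acquisition of foreign patents and trademarks (non-produced assets) 116.5.)

4366.0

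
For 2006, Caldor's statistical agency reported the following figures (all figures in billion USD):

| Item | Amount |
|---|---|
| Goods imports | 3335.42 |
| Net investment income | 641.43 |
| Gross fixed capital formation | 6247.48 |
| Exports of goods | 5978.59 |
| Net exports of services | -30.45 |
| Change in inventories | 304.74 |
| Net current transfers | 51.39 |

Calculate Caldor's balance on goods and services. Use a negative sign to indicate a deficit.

2612.72

Goods balance = 5978.59 - 3335.42 = 2643.17
Services balance = -30.45
Trade balance (goods + services) = 2643.17 + (-30.45) = 2612.72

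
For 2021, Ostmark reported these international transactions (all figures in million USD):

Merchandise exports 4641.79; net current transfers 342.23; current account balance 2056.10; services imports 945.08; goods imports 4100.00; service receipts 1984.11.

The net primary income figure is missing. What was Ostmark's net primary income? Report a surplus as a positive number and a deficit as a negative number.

133.05

Current account = goods balance + services balance + net primary income + net secondary income
Sum of the known components = 1923.05
Net primary income = CA - (known components) = 2056.10 - 1923.05 = 133.05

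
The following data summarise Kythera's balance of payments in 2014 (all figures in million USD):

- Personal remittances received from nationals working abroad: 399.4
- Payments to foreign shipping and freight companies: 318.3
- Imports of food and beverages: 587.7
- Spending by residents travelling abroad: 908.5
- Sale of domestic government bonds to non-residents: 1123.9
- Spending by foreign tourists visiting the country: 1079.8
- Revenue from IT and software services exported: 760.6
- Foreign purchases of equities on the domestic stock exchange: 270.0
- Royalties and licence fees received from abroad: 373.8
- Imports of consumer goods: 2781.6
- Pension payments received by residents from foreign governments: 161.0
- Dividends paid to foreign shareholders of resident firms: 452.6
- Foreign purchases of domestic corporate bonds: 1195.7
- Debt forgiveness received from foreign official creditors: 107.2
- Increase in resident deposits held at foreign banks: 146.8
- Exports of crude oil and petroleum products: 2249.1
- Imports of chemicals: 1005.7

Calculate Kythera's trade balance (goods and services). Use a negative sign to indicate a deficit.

-1138.5

Goods: 2249.1 - 1005.7 - 2781.6 - 587.7 = -2125.9
Services: 760.6 + 373.8 - 318.3 - 908.5 + 1079.8 = 987.4
Trade balance = -2125.9 + 987.4 = -1138.5
(Excluded from the trade balance — secondary income: personal remittances received from nationals working abroad 399.4, pension payments received by residents from foreign governments 161.0; financial account: sale of domestic government bonds to non-residents 1123.9, foreign purchases of equities on the domestic stock exchange 270.0, foreign purchases of domestic corporate bonds 1195.7, increase in resident deposits held at foreign banks 146.8; primary income: dividends paid to foreign shareholders of resident firms 452.6; capital account: debt forgiveness received from foreign official creditors 107.2.)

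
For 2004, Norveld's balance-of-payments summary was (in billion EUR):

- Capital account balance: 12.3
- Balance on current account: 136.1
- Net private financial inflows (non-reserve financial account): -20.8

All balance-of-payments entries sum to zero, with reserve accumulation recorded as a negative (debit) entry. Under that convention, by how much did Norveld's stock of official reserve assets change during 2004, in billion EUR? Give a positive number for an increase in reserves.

Official reserve transactions balance = -(136.1 + 12.3 + (-20.8)) = -127.6
An accumulation of reserves is recorded as a debit (negative entry), so the change in the stock of reserves is the negative of that balance.
Change in official reserves = -(-127.6) = 127.6

127.6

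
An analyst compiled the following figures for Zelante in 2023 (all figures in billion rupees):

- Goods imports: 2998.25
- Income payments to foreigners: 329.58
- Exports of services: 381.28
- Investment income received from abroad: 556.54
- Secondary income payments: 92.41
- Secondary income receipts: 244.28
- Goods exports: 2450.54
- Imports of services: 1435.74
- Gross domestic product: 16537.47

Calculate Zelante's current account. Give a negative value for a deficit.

Goods balance = 2450.54 - 2998.25 = -547.71
Services balance = 381.28 - 1435.74 = -1054.46
Trade balance (goods + services) = -547.71 + (-1054.46) = -1602.17
Net primary income = 556.54 - 329.58 = 226.96
Net secondary income = 244.28 - 92.41 = 151.87
Current account = -1602.17 + 226.96 + 151.87 = -1223.34

-1223.34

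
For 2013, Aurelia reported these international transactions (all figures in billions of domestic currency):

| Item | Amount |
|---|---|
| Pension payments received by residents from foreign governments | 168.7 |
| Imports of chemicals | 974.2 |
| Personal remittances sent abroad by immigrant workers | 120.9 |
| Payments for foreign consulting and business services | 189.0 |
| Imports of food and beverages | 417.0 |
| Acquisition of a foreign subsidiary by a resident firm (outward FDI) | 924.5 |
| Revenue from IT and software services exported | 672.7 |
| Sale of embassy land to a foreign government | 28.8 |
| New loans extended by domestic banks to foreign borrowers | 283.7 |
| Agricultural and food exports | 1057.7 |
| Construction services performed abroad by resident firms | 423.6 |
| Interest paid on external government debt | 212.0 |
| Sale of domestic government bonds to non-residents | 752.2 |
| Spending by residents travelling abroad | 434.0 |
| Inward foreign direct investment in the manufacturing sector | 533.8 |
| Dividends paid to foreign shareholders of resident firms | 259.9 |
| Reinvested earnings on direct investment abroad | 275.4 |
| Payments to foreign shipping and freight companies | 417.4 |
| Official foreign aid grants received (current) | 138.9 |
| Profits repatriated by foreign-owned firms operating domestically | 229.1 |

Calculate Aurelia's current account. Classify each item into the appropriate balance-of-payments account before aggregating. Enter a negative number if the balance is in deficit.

Goods: 1057.7 - 417.0 - 974.2 = -333.5
Services: 423.6 - 417.4 + 672.7 - 434.0 - 189.0 = 55.9
Primary income: -212.0 - 229.1 - 259.9 + 275.4 = -425.6
Secondary income: 168.7 - 120.9 + 138.9 = 186.7
Current account = (-333.5) + 55.9 + (-425.6) + 186.7 = -516.5
(Excluded from the current account — financial account: acquisition of a foreign subsidiary by a resident firm (outward FDI) 924.5, new loans extended by domestic banks to foreign borrowers 283.7, sale of domestic government bonds to non-residents 752.2, inward foreign direct investment in the manufacturing sector 533.8; capital account: sale of embassy land to a foreign government 28.8.)

-516.5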